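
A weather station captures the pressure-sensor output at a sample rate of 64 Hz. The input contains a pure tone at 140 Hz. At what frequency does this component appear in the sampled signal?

140 Hz mod fs = 12 Hz.
12 Hz ≤ fs/2 = 32 Hz, appears at 12 Hz.

12 Hz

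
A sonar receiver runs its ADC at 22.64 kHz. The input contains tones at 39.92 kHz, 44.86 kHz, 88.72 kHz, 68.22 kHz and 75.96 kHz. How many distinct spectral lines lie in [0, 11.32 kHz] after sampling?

fs/2 = 11.32 kHz.
39.92 kHz mod fs = 17.28 kHz.
17.28 kHz > fs/2 = 11.32 kHz, folds to fs − 17.28 kHz = 5.36 kHz.
44.86 kHz mod fs = 22.22 kHz.
22.22 kHz > fs/2 = 11.32 kHz, folds to fs − 22.22 kHz = 0.42 kHz.
88.72 kHz mod fs = 20.8 kHz.
20.8 kHz > fs/2 = 11.32 kHz, folds to fs − 20.8 kHz = 1.84 kHz.
68.22 kHz mod fs = 0.3 kHz.
0.3 kHz ≤ fs/2 = 11.32 kHz, appears at 0.3 kHz.
75.96 kHz mod fs = 8.04 kHz.
8.04 kHz ≤ fs/2 = 11.32 kHz, appears at 8.04 kHz.
Distinct values: {0.3 kHz, 0.42 kHz, 1.84 kHz, 5.36 kHz, 8.04 kHz} → 5.

5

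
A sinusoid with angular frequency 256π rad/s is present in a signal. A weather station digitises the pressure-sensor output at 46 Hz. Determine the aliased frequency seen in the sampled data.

10 Hz

ω = 256π rad/s → f = ω/(2π) = 128 Hz.
128 Hz mod fs = 36 Hz.
36 Hz > fs/2 = 23 Hz, folds to fs − 36 Hz = 10 Hz.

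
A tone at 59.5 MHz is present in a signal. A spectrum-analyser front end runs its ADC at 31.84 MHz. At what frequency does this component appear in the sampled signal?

4.18 MHz

59.5 MHz mod fs = 27.66 MHz.
27.66 MHz > fs/2 = 15.92 MHz, folds to fs − 27.66 MHz = 4.18 MHz.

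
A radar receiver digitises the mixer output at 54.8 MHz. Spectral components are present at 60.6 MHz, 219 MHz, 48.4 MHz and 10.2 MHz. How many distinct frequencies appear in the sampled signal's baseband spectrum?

4

fs/2 = 27.4 MHz.
60.6 MHz mod fs = 5.8 MHz.
5.8 MHz ≤ fs/2 = 27.4 MHz, appears at 5.8 MHz.
219 MHz mod fs = 54.6 MHz.
54.6 MHz > fs/2 = 27.4 MHz, folds to fs − 54.6 MHz = 0.2 MHz.
48.4 MHz > fs/2 = 27.4 MHz, folds to fs − 48.4 MHz = 6.4 MHz.
10.2 MHz ≤ fs/2 = 27.4 MHz, passes unchanged.
Distinct values: {0.2 MHz, 5.8 MHz, 6.4 MHz, 10.2 MHz} → 4.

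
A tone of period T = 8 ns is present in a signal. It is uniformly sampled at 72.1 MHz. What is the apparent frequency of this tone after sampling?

19.2 MHz

T = 8 ns → f = 1/T = 125 MHz.
125 MHz mod fs = 52.9 MHz.
52.9 MHz > fs/2 = 36.05 MHz, folds to fs − 52.9 MHz = 19.2 MHz.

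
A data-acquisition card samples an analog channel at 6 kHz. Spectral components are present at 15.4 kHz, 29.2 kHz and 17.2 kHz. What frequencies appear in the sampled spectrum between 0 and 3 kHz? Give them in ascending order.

fs/2 = 3 kHz.
15.4 kHz mod fs = 3.4 kHz.
3.4 kHz > fs/2 = 3 kHz, folds to fs − 3.4 kHz = 2.6 kHz.
29.2 kHz mod fs = 5.2 kHz.
5.2 kHz > fs/2 = 3 kHz, folds to fs − 5.2 kHz = 0.8 kHz.
17.2 kHz mod fs = 5.2 kHz.
5.2 kHz > fs/2 = 3 kHz, folds to fs − 5.2 kHz = 0.8 kHz.
Distinct values: {0.8 kHz, 2.6 kHz}.

0.8 kHz, 2.6 kHz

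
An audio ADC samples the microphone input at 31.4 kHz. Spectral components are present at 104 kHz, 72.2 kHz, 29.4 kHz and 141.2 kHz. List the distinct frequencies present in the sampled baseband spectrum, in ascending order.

fs/2 = 15.7 kHz.
104 kHz mod fs = 9.8 kHz.
9.8 kHz ≤ fs/2 = 15.7 kHz, appears at 9.8 kHz.
72.2 kHz mod fs = 9.4 kHz.
9.4 kHz ≤ fs/2 = 15.7 kHz, appears at 9.4 kHz.
29.4 kHz > fs/2 = 15.7 kHz, folds to fs − 29.4 kHz = 2 kHz.
141.2 kHz mod fs = 15.6 kHz.
15.6 kHz ≤ fs/2 = 15.7 kHz, appears at 15.6 kHz.
Distinct values: {2 kHz, 9.4 kHz, 9.8 kHz, 15.6 kHz}.

2 kHz, 9.4 kHz, 9.8 kHz, 15.6 kHz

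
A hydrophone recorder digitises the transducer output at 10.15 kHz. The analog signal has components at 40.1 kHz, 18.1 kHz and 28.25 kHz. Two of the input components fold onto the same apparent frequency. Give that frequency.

2.2 kHz

fs/2 = 5.075 kHz.
40.1 kHz mod fs = 9.65 kHz.
9.65 kHz > fs/2 = 5.075 kHz, folds to fs − 9.65 kHz = 0.5 kHz.
18.1 kHz mod fs = 7.95 kHz.
7.95 kHz > fs/2 = 5.075 kHz, folds to fs − 7.95 kHz = 2.2 kHz.
28.25 kHz mod fs = 7.95 kHz.
7.95 kHz > fs/2 = 5.075 kHz, folds to fs − 7.95 kHz = 2.2 kHz.
18.1 kHz and 28.25 kHz both map to 2.2 kHz.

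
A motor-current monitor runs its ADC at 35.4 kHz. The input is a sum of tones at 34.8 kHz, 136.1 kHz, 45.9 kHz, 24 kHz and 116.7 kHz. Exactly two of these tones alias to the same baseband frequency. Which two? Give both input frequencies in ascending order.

fs/2 = 17.7 kHz.
34.8 kHz > fs/2 = 17.7 kHz, folds to fs − 34.8 kHz = 0.6 kHz.
136.1 kHz mod fs = 29.9 kHz.
29.9 kHz > fs/2 = 17.7 kHz, folds to fs − 29.9 kHz = 5.5 kHz.
45.9 kHz mod fs = 10.5 kHz.
10.5 kHz ≤ fs/2 = 17.7 kHz, appears at 10.5 kHz.
24 kHz > fs/2 = 17.7 kHz, folds to fs − 24 kHz = 11.4 kHz.
116.7 kHz mod fs = 10.5 kHz.
10.5 kHz ≤ fs/2 = 17.7 kHz, appears at 10.5 kHz.
45.9 kHz and 116.7 kHz both map to 10.5 kHz.

45.9 kHz, 116.7 kHz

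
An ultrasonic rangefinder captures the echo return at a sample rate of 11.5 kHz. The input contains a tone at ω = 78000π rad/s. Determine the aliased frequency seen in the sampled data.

ω = 78000π rad/s → f = ω/(2π) = 39000 Hz = 39 kHz.
39 kHz mod fs = 4.5 kHz.
4.5 kHz ≤ fs/2 = 5.75 kHz, appears at 4.5 kHz.

4.5 kHz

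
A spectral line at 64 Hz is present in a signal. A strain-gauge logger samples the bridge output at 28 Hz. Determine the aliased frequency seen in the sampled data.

64 Hz mod fs = 8 Hz.
8 Hz ≤ fs/2 = 14 Hz, appears at 8 Hz.

8 Hz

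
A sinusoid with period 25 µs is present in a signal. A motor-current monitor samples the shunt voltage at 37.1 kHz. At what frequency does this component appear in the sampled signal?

2.9 kHz

T = 25 µs → f = 1/T = 40 kHz.
40 kHz mod fs = 2.9 kHz.
2.9 kHz ≤ fs/2 = 18.55 kHz, appears at 2.9 kHz.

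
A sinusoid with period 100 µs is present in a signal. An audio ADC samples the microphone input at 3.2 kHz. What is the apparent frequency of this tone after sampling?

0.4 kHz

T = 100 µs → f = 1/T = 10 kHz.
10 kHz mod fs = 0.4 kHz.
0.4 kHz ≤ fs/2 = 1.6 kHz, appears at 0.4 kHz.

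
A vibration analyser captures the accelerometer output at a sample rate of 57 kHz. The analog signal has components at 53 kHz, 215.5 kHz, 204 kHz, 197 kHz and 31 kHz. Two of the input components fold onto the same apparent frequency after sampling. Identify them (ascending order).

fs/2 = 28.5 kHz.
53 kHz > fs/2 = 28.5 kHz, folds to fs − 53 kHz = 4 kHz.
215.5 kHz mod fs = 44.5 kHz.
44.5 kHz > fs/2 = 28.5 kHz, folds to fs − 44.5 kHz = 12.5 kHz.
204 kHz mod fs = 33 kHz.
33 kHz > fs/2 = 28.5 kHz, folds to fs − 33 kHz = 24 kHz.
197 kHz mod fs = 26 kHz.
26 kHz ≤ fs/2 = 28.5 kHz, appears at 26 kHz.
31 kHz > fs/2 = 28.5 kHz, folds to fs − 31 kHz = 26 kHz.
31 kHz and 197 kHz both map to 26 kHz.

31 kHz, 197 kHz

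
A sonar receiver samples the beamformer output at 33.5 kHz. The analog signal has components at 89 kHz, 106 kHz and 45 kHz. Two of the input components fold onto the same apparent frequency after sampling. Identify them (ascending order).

fs/2 = 16.75 kHz.
89 kHz mod fs = 22 kHz.
22 kHz > fs/2 = 16.75 kHz, folds to fs − 22 kHz = 11.5 kHz.
106 kHz mod fs = 5.5 kHz.
5.5 kHz ≤ fs/2 = 16.75 kHz, appears at 5.5 kHz.
45 kHz mod fs = 11.5 kHz.
11.5 kHz ≤ fs/2 = 16.75 kHz, appears at 11.5 kHz.
45 kHz and 89 kHz both map to 11.5 kHz.

45 kHz, 89 kHz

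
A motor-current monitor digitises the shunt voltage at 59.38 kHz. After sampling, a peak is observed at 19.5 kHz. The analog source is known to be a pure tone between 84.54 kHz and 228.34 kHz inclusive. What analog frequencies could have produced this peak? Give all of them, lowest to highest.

99.26 kHz, 138.26 kHz, 158.64 kHz, 197.64 kHz, 218.02 kHz

Frequencies that alias to 19.5 kHz are k·fs ± 19.5 kHz for integer k ≥ 0.
k=0: 19.5 kHz.
k=1: 39.88 kHz, 78.88 kHz.
k=2: 99.26 kHz, 138.26 kHz.
k=3: 158.64 kHz, 197.64 kHz.
k=4: 218.02 kHz, 257.02 kHz.
k=5: 277.4 kHz, 316.4 kHz.
Within [84.54 kHz, 228.34 kHz]: 99.26 kHz, 138.26 kHz, 158.64 kHz, 197.64 kHz, 218.02 kHz.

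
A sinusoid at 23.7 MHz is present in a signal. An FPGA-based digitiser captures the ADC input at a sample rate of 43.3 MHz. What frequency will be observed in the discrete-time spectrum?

23.7 MHz > fs/2 = 21.65 MHz, folds to fs − 23.7 MHz = 19.6 MHz.

19.6 MHz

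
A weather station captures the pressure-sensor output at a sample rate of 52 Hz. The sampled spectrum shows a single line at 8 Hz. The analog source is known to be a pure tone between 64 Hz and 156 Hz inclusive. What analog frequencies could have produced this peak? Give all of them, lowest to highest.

Frequencies that alias to 8 Hz are k·fs ± 8 Hz for integer k ≥ 0.
k=0: 8 Hz.
k=1: 44 Hz, 60 Hz.
k=2: 96 Hz, 112 Hz.
k=3: 148 Hz, 164 Hz.
k=4: 200 Hz, 216 Hz.
Within [64 Hz, 156 Hz]: 96 Hz, 112 Hz, 148 Hz.

96 Hz, 112 Hz, 148 Hz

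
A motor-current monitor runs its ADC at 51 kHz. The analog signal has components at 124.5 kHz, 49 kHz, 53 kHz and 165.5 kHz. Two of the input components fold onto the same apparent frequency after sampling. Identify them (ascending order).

49 kHz, 53 kHz

fs/2 = 25.5 kHz.
124.5 kHz mod fs = 22.5 kHz.
22.5 kHz ≤ fs/2 = 25.5 kHz, appears at 22.5 kHz.
49 kHz > fs/2 = 25.5 kHz, folds to fs − 49 kHz = 2 kHz.
53 kHz mod fs = 2 kHz.
2 kHz ≤ fs/2 = 25.5 kHz, appears at 2 kHz.
165.5 kHz mod fs = 12.5 kHz.
12.5 kHz ≤ fs/2 = 25.5 kHz, appears at 12.5 kHz.
49 kHz and 53 kHz both map to 2 kHz.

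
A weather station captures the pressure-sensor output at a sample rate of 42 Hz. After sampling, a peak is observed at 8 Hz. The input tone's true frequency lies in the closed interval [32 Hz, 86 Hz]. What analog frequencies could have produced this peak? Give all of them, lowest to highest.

34 Hz, 50 Hz, 76 Hz

Frequencies that alias to 8 Hz are k·fs ± 8 Hz for integer k ≥ 0.
k=0: 8 Hz.
k=1: 34 Hz, 50 Hz.
k=2: 76 Hz, 92 Hz.
k=3: 118 Hz, 134 Hz.
Within [32 Hz, 86 Hz]: 34 Hz, 50 Hz, 76 Hz.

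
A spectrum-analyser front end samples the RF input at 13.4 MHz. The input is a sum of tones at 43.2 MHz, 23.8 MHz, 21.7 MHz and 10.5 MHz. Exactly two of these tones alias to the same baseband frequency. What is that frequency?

3 MHz

fs/2 = 6.7 MHz.
43.2 MHz mod fs = 3 MHz.
3 MHz ≤ fs/2 = 6.7 MHz, appears at 3 MHz.
23.8 MHz mod fs = 10.4 MHz.
10.4 MHz > fs/2 = 6.7 MHz, folds to fs − 10.4 MHz = 3 MHz.
21.7 MHz mod fs = 8.3 MHz.
8.3 MHz > fs/2 = 6.7 MHz, folds to fs − 8.3 MHz = 5.1 MHz.
10.5 MHz > fs/2 = 6.7 MHz, folds to fs − 10.5 MHz = 2.9 MHz.
23.8 MHz and 43.2 MHz both map to 3 MHz.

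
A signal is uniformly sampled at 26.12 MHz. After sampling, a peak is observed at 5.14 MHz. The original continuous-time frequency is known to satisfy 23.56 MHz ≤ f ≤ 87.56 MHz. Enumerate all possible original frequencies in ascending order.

31.26 MHz, 47.1 MHz, 57.38 MHz, 73.22 MHz, 83.5 MHz

Frequencies that alias to 5.14 MHz are k·fs ± 5.14 MHz for integer k ≥ 0.
k=0: 5.14 MHz.
k=1: 20.98 MHz, 31.26 MHz.
k=2: 47.1 MHz, 57.38 MHz.
k=3: 73.22 MHz, 83.5 MHz.
k=4: 99.34 MHz, 109.62 MHz.
Within [23.56 MHz, 87.56 MHz]: 31.26 MHz, 47.1 MHz, 57.38 MHz, 73.22 MHz, 83.5 MHz.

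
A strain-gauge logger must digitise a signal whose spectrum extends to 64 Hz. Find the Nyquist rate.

Nyquist rate = 2 × 64 Hz = 128 Hz.

128 Hz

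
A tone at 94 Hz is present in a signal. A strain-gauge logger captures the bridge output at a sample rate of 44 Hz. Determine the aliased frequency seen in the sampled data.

94 Hz mod fs = 6 Hz.
6 Hz ≤ fs/2 = 22 Hz, appears at 6 Hz.

6 Hz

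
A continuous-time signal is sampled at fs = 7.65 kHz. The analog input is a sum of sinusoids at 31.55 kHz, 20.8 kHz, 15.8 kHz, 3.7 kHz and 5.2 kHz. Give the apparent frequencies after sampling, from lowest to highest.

fs/2 = 3.825 kHz.
31.55 kHz mod fs = 0.95 kHz.
0.95 kHz ≤ fs/2 = 3.825 kHz, appears at 0.95 kHz.
20.8 kHz mod fs = 5.5 kHz.
5.5 kHz > fs/2 = 3.825 kHz, folds to fs − 5.5 kHz = 2.15 kHz.
15.8 kHz mod fs = 0.5 kHz.
0.5 kHz ≤ fs/2 = 3.825 kHz, appears at 0.5 kHz.
3.7 kHz ≤ fs/2 = 3.825 kHz, passes unchanged.
5.2 kHz > fs/2 = 3.825 kHz, folds to fs − 5.2 kHz = 2.45 kHz.
Distinct values: {0.5 kHz, 0.95 kHz, 2.15 kHz, 2.45 kHz, 3.7 kHz}.

0.5 kHz, 0.95 kHz, 2.15 kHz, 2.45 kHz, 3.7 kHz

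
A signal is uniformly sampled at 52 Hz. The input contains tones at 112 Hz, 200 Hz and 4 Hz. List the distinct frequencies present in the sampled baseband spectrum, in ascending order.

fs/2 = 26 Hz.
112 Hz mod fs = 8 Hz.
8 Hz ≤ fs/2 = 26 Hz, appears at 8 Hz.
200 Hz mod fs = 44 Hz.
44 Hz > fs/2 = 26 Hz, folds to fs − 44 Hz = 8 Hz.
4 Hz ≤ fs/2 = 26 Hz, passes unchanged.
Distinct values: {4 Hz, 8 Hz}.

4 Hz, 8 Hz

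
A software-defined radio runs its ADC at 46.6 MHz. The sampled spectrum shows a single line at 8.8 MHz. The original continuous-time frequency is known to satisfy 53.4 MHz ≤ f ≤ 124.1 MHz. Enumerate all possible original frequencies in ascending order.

55.4 MHz, 84.4 MHz, 102 MHz

Frequencies that alias to 8.8 MHz are k·fs ± 8.8 MHz for integer k ≥ 0.
k=0: 8.8 MHz.
k=1: 37.8 MHz, 55.4 MHz.
k=2: 84.4 MHz, 102 MHz.
k=3: 131 MHz, 148.6 MHz.
Within [53.4 MHz, 124.1 MHz]: 55.4 MHz, 84.4 MHz, 102 MHz.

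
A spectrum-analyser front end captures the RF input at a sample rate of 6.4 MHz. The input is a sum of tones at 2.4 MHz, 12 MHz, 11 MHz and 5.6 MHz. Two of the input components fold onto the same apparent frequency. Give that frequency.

fs/2 = 3.2 MHz.
2.4 MHz ≤ fs/2 = 3.2 MHz, passes unchanged.
12 MHz mod fs = 5.6 MHz.
5.6 MHz > fs/2 = 3.2 MHz, folds to fs − 5.6 MHz = 0.8 MHz.
11 MHz mod fs = 4.6 MHz.
4.6 MHz > fs/2 = 3.2 MHz, folds to fs − 4.6 MHz = 1.8 MHz.
5.6 MHz > fs/2 = 3.2 MHz, folds to fs − 5.6 MHz = 0.8 MHz.
5.6 MHz and 12 MHz both map to 0.8 MHz.

0.8 MHz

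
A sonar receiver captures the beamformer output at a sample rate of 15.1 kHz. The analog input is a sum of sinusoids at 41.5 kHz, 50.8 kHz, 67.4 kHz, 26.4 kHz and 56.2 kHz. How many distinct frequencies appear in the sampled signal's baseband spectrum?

4

fs/2 = 7.55 kHz.
41.5 kHz mod fs = 11.3 kHz.
11.3 kHz > fs/2 = 7.55 kHz, folds to fs − 11.3 kHz = 3.8 kHz.
50.8 kHz mod fs = 5.5 kHz.
5.5 kHz ≤ fs/2 = 7.55 kHz, appears at 5.5 kHz.
67.4 kHz mod fs = 7 kHz.
7 kHz ≤ fs/2 = 7.55 kHz, appears at 7 kHz.
26.4 kHz mod fs = 11.3 kHz.
11.3 kHz > fs/2 = 7.55 kHz, folds to fs − 11.3 kHz = 3.8 kHz.
56.2 kHz mod fs = 10.9 kHz.
10.9 kHz > fs/2 = 7.55 kHz, folds to fs − 10.9 kHz = 4.2 kHz.
Distinct values: {3.8 kHz, 4.2 kHz, 5.5 kHz, 7 kHz} → 4.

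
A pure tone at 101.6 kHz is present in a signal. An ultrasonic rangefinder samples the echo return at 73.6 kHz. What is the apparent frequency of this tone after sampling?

101.6 kHz mod fs = 28 kHz.
28 kHz ≤ fs/2 = 36.8 kHz, appears at 28 kHz.

28 kHz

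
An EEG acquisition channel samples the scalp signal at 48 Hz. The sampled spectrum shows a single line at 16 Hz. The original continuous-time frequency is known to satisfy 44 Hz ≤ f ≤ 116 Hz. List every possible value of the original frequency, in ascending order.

64 Hz, 80 Hz, 112 Hz

Frequencies that alias to 16 Hz are k·fs ± 16 Hz for integer k ≥ 0.
k=0: 16 Hz.
k=1: 32 Hz, 64 Hz.
k=2: 80 Hz, 112 Hz.
k=3: 128 Hz, 160 Hz.
Within [44 Hz, 116 Hz]: 64 Hz, 80 Hz, 112 Hz.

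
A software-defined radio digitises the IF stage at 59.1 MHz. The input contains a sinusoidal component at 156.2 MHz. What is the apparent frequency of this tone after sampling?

156.2 MHz mod fs = 38 MHz.
38 MHz > fs/2 = 29.55 MHz, folds to fs − 38 MHz = 21.1 MHz.

21.1 MHz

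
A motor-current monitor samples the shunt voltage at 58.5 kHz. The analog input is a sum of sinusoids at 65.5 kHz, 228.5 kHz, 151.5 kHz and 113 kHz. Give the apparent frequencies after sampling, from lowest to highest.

fs/2 = 29.25 kHz.
65.5 kHz mod fs = 7 kHz.
7 kHz ≤ fs/2 = 29.25 kHz, appears at 7 kHz.
228.5 kHz mod fs = 53 kHz.
53 kHz > fs/2 = 29.25 kHz, folds to fs − 53 kHz = 5.5 kHz.
151.5 kHz mod fs = 34.5 kHz.
34.5 kHz > fs/2 = 29.25 kHz, folds to fs − 34.5 kHz = 24 kHz.
113 kHz mod fs = 54.5 kHz.
54.5 kHz > fs/2 = 29.25 kHz, folds to fs − 54.5 kHz = 4 kHz.
Distinct values: {4 kHz, 5.5 kHz, 7 kHz, 24 kHz}.

4 kHz, 5.5 kHz, 7 kHz, 24 kHz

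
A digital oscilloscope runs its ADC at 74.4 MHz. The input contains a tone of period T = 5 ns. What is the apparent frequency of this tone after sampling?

T = 5 ns → f = 1/T = 200 MHz.
200 MHz mod fs = 51.2 MHz.
51.2 MHz > fs/2 = 37.2 MHz, folds to fs − 51.2 MHz = 23.2 MHz.

23.2 MHz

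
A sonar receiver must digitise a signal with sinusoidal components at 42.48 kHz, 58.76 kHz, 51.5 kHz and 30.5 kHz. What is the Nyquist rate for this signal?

117.52 kHz

Highest-frequency component: 58.76 kHz.
Nyquist rate = 2 × 58.76 kHz = 117.52 kHz.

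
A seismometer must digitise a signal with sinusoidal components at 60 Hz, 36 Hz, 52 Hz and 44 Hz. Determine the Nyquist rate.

Highest-frequency component: 60 Hz.
Nyquist rate = 2 × 60 Hz = 120 Hz.

120 Hz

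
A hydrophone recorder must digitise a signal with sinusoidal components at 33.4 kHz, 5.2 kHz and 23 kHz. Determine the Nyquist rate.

Highest-frequency component: 33.4 kHz.
Nyquist rate = 2 × 33.4 kHz = 66.8 kHz.

66.8 kHz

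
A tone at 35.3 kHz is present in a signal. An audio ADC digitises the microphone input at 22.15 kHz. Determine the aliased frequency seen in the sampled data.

9 kHz

35.3 kHz mod fs = 13.15 kHz.
13.15 kHz > fs/2 = 11.075 kHz, folds to fs − 13.15 kHz = 9 kHz.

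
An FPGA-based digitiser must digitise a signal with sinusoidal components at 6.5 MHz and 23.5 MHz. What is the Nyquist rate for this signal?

47 MHz

Highest-frequency component: 23.5 MHz.
Nyquist rate = 2 × 23.5 MHz = 47 MHz.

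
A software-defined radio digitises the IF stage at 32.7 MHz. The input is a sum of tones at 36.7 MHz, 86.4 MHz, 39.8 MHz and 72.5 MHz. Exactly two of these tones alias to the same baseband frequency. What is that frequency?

7.1 MHz

fs/2 = 16.35 MHz.
36.7 MHz mod fs = 4 MHz.
4 MHz ≤ fs/2 = 16.35 MHz, appears at 4 MHz.
86.4 MHz mod fs = 21 MHz.
21 MHz > fs/2 = 16.35 MHz, folds to fs − 21 MHz = 11.7 MHz.
39.8 MHz mod fs = 7.1 MHz.
7.1 MHz ≤ fs/2 = 16.35 MHz, appears at 7.1 MHz.
72.5 MHz mod fs = 7.1 MHz.
7.1 MHz ≤ fs/2 = 16.35 MHz, appears at 7.1 MHz.
39.8 MHz and 72.5 MHz both map to 7.1 MHz.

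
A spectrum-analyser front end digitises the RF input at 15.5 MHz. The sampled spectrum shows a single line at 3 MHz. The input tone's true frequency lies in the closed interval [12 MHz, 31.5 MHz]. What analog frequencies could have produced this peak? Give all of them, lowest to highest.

12.5 MHz, 18.5 MHz, 28 MHz

Frequencies that alias to 3 MHz are k·fs ± 3 MHz for integer k ≥ 0.
k=0: 3 MHz.
k=1: 12.5 MHz, 18.5 MHz.
k=2: 28 MHz, 34 MHz.
k=3: 43.5 MHz, 49.5 MHz.
Within [12 MHz, 31.5 MHz]: 12.5 MHz, 18.5 MHz, 28 MHz.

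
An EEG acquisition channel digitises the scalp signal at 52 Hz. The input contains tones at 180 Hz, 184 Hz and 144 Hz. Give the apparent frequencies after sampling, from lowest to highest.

fs/2 = 26 Hz.
180 Hz mod fs = 24 Hz.
24 Hz ≤ fs/2 = 26 Hz, appears at 24 Hz.
184 Hz mod fs = 28 Hz.
28 Hz > fs/2 = 26 Hz, folds to fs − 28 Hz = 24 Hz.
144 Hz mod fs = 40 Hz.
40 Hz > fs/2 = 26 Hz, folds to fs − 40 Hz = 12 Hz.
Distinct values: {12 Hz, 24 Hz}.

12 Hz, 24 Hz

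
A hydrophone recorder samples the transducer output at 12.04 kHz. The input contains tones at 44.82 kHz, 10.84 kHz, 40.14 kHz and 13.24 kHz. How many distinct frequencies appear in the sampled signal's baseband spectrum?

fs/2 = 6.02 kHz.
44.82 kHz mod fs = 8.7 kHz.
8.7 kHz > fs/2 = 6.02 kHz, folds to fs − 8.7 kHz = 3.34 kHz.
10.84 kHz > fs/2 = 6.02 kHz, folds to fs − 10.84 kHz = 1.2 kHz.
40.14 kHz mod fs = 4.02 kHz.
4.02 kHz ≤ fs/2 = 6.02 kHz, appears at 4.02 kHz.
13.24 kHz mod fs = 1.2 kHz.
1.2 kHz ≤ fs/2 = 6.02 kHz, appears at 1.2 kHz.
Distinct values: {1.2 kHz, 3.34 kHz, 4.02 kHz} → 3.

3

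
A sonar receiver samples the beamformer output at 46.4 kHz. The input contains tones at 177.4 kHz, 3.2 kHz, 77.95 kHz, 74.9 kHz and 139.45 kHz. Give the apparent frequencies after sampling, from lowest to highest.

0.25 kHz, 3.2 kHz, 8.2 kHz, 14.85 kHz, 17.9 kHz

fs/2 = 23.2 kHz.
177.4 kHz mod fs = 38.2 kHz.
38.2 kHz > fs/2 = 23.2 kHz, folds to fs − 38.2 kHz = 8.2 kHz.
3.2 kHz ≤ fs/2 = 23.2 kHz, passes unchanged.
77.95 kHz mod fs = 31.55 kHz.
31.55 kHz > fs/2 = 23.2 kHz, folds to fs − 31.55 kHz = 14.85 kHz.
74.9 kHz mod fs = 28.5 kHz.
28.5 kHz > fs/2 = 23.2 kHz, folds to fs − 28.5 kHz = 17.9 kHz.
139.45 kHz mod fs = 0.25 kHz.
0.25 kHz ≤ fs/2 = 23.2 kHz, appears at 0.25 kHz.
Distinct values: {0.25 kHz, 3.2 kHz, 8.2 kHz, 14.85 kHz, 17.9 kHz}.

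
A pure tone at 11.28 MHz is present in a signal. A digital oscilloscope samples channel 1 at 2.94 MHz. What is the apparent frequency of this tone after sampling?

0.48 MHz

11.28 MHz mod fs = 2.46 MHz.
2.46 MHz > fs/2 = 1.47 MHz, folds to fs − 2.46 MHz = 0.48 MHz.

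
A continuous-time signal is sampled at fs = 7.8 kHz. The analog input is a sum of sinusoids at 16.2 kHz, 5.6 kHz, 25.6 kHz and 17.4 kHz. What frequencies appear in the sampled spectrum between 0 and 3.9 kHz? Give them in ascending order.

0.6 kHz, 1.8 kHz, 2.2 kHz

fs/2 = 3.9 kHz.
16.2 kHz mod fs = 0.6 kHz.
0.6 kHz ≤ fs/2 = 3.9 kHz, appears at 0.6 kHz.
5.6 kHz > fs/2 = 3.9 kHz, folds to fs − 5.6 kHz = 2.2 kHz.
25.6 kHz mod fs = 2.2 kHz.
2.2 kHz ≤ fs/2 = 3.9 kHz, appears at 2.2 kHz.
17.4 kHz mod fs = 1.8 kHz.
1.8 kHz ≤ fs/2 = 3.9 kHz, appears at 1.8 kHz.
Distinct values: {0.6 kHz, 1.8 kHz, 2.2 kHz}.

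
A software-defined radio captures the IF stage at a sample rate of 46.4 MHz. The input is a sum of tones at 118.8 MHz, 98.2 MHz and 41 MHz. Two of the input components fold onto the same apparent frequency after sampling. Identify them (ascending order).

fs/2 = 23.2 MHz.
118.8 MHz mod fs = 26 MHz.
26 MHz > fs/2 = 23.2 MHz, folds to fs − 26 MHz = 20.4 MHz.
98.2 MHz mod fs = 5.4 MHz.
5.4 MHz ≤ fs/2 = 23.2 MHz, appears at 5.4 MHz.
41 MHz > fs/2 = 23.2 MHz, folds to fs − 41 MHz = 5.4 MHz.
41 MHz and 98.2 MHz both map to 5.4 MHz.

41 MHz, 98.2 MHz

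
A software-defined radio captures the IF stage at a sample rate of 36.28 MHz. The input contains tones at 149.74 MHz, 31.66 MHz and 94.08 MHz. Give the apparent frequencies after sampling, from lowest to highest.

fs/2 = 18.14 MHz.
149.74 MHz mod fs = 4.62 MHz.
4.62 MHz ≤ fs/2 = 18.14 MHz, appears at 4.62 MHz.
31.66 MHz > fs/2 = 18.14 MHz, folds to fs − 31.66 MHz = 4.62 MHz.
94.08 MHz mod fs = 21.52 MHz.
21.52 MHz > fs/2 = 18.14 MHz, folds to fs − 21.52 MHz = 14.76 MHz.
Distinct values: {4.62 MHz, 14.76 MHz}.

4.62 MHz, 14.76 MHz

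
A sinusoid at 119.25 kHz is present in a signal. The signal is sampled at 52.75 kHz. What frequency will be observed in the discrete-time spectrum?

119.25 kHz mod fs = 13.75 kHz.
13.75 kHz ≤ fs/2 = 26.375 kHz, appears at 13.75 kHz.

13.75 kHz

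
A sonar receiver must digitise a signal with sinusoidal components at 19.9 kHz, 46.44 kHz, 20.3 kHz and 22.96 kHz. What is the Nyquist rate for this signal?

92.88 kHz

Highest-frequency component: 46.44 kHz.
Nyquist rate = 2 × 46.44 kHz = 92.88 kHz.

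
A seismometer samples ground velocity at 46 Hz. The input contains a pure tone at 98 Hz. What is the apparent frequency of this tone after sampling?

6 Hz

98 Hz mod fs = 6 Hz.
6 Hz ≤ fs/2 = 23 Hz, appears at 6 Hz.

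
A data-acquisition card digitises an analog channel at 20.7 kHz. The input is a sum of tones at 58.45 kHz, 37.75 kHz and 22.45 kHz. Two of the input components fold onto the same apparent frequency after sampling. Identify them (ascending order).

37.75 kHz, 58.45 kHz

fs/2 = 10.35 kHz.
58.45 kHz mod fs = 17.05 kHz.
17.05 kHz > fs/2 = 10.35 kHz, folds to fs − 17.05 kHz = 3.65 kHz.
37.75 kHz mod fs = 17.05 kHz.
17.05 kHz > fs/2 = 10.35 kHz, folds to fs − 17.05 kHz = 3.65 kHz.
22.45 kHz mod fs = 1.75 kHz.
1.75 kHz ≤ fs/2 = 10.35 kHz, appears at 1.75 kHz.
37.75 kHz and 58.45 kHz both map to 3.65 kHz.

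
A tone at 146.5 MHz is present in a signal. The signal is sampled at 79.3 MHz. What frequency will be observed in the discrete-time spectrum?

146.5 MHz mod fs = 67.2 MHz.
67.2 MHz > fs/2 = 39.65 MHz, folds to fs − 67.2 MHz = 12.1 MHz.

12.1 MHz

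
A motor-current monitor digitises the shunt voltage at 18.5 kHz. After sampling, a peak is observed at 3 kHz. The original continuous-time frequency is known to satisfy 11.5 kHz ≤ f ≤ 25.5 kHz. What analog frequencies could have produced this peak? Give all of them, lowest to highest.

15.5 kHz, 21.5 kHz

Frequencies that alias to 3 kHz are k·fs ± 3 kHz for integer k ≥ 0.
k=0: 3 kHz.
k=1: 15.5 kHz, 21.5 kHz.
k=2: 34 kHz, 40 kHz.
Within [11.5 kHz, 25.5 kHz]: 15.5 kHz, 21.5 kHz.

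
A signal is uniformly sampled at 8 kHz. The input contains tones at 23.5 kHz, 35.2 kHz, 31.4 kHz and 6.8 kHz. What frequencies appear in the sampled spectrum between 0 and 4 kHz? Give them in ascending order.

0.5 kHz, 0.6 kHz, 1.2 kHz, 3.2 kHz

fs/2 = 4 kHz.
23.5 kHz mod fs = 7.5 kHz.
7.5 kHz > fs/2 = 4 kHz, folds to fs − 7.5 kHz = 0.5 kHz.
35.2 kHz mod fs = 3.2 kHz.
3.2 kHz ≤ fs/2 = 4 kHz, appears at 3.2 kHz.
31.4 kHz mod fs = 7.4 kHz.
7.4 kHz > fs/2 = 4 kHz, folds to fs − 7.4 kHz = 0.6 kHz.
6.8 kHz > fs/2 = 4 kHz, folds to fs − 6.8 kHz = 1.2 kHz.
Distinct values: {0.5 kHz, 0.6 kHz, 1.2 kHz, 3.2 kHz}.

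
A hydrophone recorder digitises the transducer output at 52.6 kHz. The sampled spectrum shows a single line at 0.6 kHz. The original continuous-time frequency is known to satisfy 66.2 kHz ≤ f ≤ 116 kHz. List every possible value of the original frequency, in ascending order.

Frequencies that alias to 0.6 kHz are k·fs ± 0.6 kHz for integer k ≥ 0.
k=0: 0.6 kHz.
k=1: 52 kHz, 53.2 kHz.
k=2: 104.6 kHz, 105.8 kHz.
k=3: 157.2 kHz, 158.4 kHz.
Within [66.2 kHz, 116 kHz]: 104.6 kHz, 105.8 kHz.

104.6 kHz, 105.8 kHz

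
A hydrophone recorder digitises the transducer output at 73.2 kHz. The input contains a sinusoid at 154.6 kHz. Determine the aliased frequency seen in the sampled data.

154.6 kHz mod fs = 8.2 kHz.
8.2 kHz ≤ fs/2 = 36.6 kHz, appears at 8.2 kHz.

8.2 kHz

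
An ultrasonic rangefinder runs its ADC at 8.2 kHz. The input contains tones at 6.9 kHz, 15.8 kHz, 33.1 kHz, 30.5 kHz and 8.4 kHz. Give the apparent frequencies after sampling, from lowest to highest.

fs/2 = 4.1 kHz.
6.9 kHz > fs/2 = 4.1 kHz, folds to fs − 6.9 kHz = 1.3 kHz.
15.8 kHz mod fs = 7.6 kHz.
7.6 kHz > fs/2 = 4.1 kHz, folds to fs − 7.6 kHz = 0.6 kHz.
33.1 kHz mod fs = 0.3 kHz.
0.3 kHz ≤ fs/2 = 4.1 kHz, appears at 0.3 kHz.
30.5 kHz mod fs = 5.9 kHz.
5.9 kHz > fs/2 = 4.1 kHz, folds to fs − 5.9 kHz = 2.3 kHz.
8.4 kHz mod fs = 0.2 kHz.
0.2 kHz ≤ fs/2 = 4.1 kHz, appears at 0.2 kHz.
Distinct values: {0.2 kHz, 0.3 kHz, 0.6 kHz, 1.3 kHz, 2.3 kHz}.

0.2 kHz, 0.3 kHz, 0.6 kHz, 1.3 kHz, 2.3 kHz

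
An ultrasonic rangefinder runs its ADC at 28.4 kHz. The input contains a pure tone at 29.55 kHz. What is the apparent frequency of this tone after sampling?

29.55 kHz mod fs = 1.15 kHz.
1.15 kHz ≤ fs/2 = 14.2 kHz, appears at 1.15 kHz.

1.15 kHz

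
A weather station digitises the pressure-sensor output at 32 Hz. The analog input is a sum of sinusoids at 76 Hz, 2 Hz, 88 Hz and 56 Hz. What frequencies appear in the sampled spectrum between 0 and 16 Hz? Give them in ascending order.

2 Hz, 8 Hz, 12 Hz

fs/2 = 16 Hz.
76 Hz mod fs = 12 Hz.
12 Hz ≤ fs/2 = 16 Hz, appears at 12 Hz.
2 Hz ≤ fs/2 = 16 Hz, passes unchanged.
88 Hz mod fs = 24 Hz.
24 Hz > fs/2 = 16 Hz, folds to fs − 24 Hz = 8 Hz.
56 Hz mod fs = 24 Hz.
24 Hz > fs/2 = 16 Hz, folds to fs − 24 Hz = 8 Hz.
Distinct values: {2 Hz, 8 Hz, 12 Hz}.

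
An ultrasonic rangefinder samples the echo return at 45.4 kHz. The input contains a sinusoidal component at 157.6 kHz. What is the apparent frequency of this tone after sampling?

21.4 kHz

157.6 kHz mod fs = 21.4 kHz.
21.4 kHz ≤ fs/2 = 22.7 kHz, appears at 21.4 kHz.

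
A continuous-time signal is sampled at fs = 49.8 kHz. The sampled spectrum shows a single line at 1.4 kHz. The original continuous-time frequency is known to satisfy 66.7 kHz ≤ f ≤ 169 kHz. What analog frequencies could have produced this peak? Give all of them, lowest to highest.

Frequencies that alias to 1.4 kHz are k·fs ± 1.4 kHz for integer k ≥ 0.
k=0: 1.4 kHz.
k=1: 48.4 kHz, 51.2 kHz.
k=2: 98.2 kHz, 101 kHz.
k=3: 148 kHz, 150.8 kHz.
k=4: 197.8 kHz, 200.6 kHz.
Within [66.7 kHz, 169 kHz]: 98.2 kHz, 101 kHz, 148 kHz, 150.8 kHz.

98.2 kHz, 101 kHz, 148 kHz, 150.8 kHz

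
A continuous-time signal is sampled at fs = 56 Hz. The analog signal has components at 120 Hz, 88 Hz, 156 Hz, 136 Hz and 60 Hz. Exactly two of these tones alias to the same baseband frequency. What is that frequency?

fs/2 = 28 Hz.
120 Hz mod fs = 8 Hz.
8 Hz ≤ fs/2 = 28 Hz, appears at 8 Hz.
88 Hz mod fs = 32 Hz.
32 Hz > fs/2 = 28 Hz, folds to fs − 32 Hz = 24 Hz.
156 Hz mod fs = 44 Hz.
44 Hz > fs/2 = 28 Hz, folds to fs − 44 Hz = 12 Hz.
136 Hz mod fs = 24 Hz.
24 Hz ≤ fs/2 = 28 Hz, appears at 24 Hz.
60 Hz mod fs = 4 Hz.
4 Hz ≤ fs/2 = 28 Hz, appears at 4 Hz.
88 Hz and 136 Hz both map to 24 Hz.

24 Hz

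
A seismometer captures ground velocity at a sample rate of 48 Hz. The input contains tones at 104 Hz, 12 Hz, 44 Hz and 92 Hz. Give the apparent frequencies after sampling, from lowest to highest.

4 Hz, 8 Hz, 12 Hz

fs/2 = 24 Hz.
104 Hz mod fs = 8 Hz.
8 Hz ≤ fs/2 = 24 Hz, appears at 8 Hz.
12 Hz ≤ fs/2 = 24 Hz, passes unchanged.
44 Hz > fs/2 = 24 Hz, folds to fs − 44 Hz = 4 Hz.
92 Hz mod fs = 44 Hz.
44 Hz > fs/2 = 24 Hz, folds to fs − 44 Hz = 4 Hz.
Distinct values: {4 Hz, 8 Hz, 12 Hz}.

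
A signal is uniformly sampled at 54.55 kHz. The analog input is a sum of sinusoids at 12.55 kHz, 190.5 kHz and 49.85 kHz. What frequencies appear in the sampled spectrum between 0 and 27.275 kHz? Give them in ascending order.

4.7 kHz, 12.55 kHz, 26.85 kHz

fs/2 = 27.275 kHz.
12.55 kHz ≤ fs/2 = 27.275 kHz, passes unchanged.
190.5 kHz mod fs = 26.85 kHz.
26.85 kHz ≤ fs/2 = 27.275 kHz, appears at 26.85 kHz.
49.85 kHz > fs/2 = 27.275 kHz, folds to fs − 49.85 kHz = 4.7 kHz.
Distinct values: {4.7 kHz, 12.55 kHz, 26.85 kHz}.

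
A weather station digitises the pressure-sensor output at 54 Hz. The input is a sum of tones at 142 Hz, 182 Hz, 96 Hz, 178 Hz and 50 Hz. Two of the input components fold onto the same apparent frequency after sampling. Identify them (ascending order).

142 Hz, 182 Hz

fs/2 = 27 Hz.
142 Hz mod fs = 34 Hz.
34 Hz > fs/2 = 27 Hz, folds to fs − 34 Hz = 20 Hz.
182 Hz mod fs = 20 Hz.
20 Hz ≤ fs/2 = 27 Hz, appears at 20 Hz.
96 Hz mod fs = 42 Hz.
42 Hz > fs/2 = 27 Hz, folds to fs − 42 Hz = 12 Hz.
178 Hz mod fs = 16 Hz.
16 Hz ≤ fs/2 = 27 Hz, appears at 16 Hz.
50 Hz > fs/2 = 27 Hz, folds to fs − 50 Hz = 4 Hz.
142 Hz and 182 Hz both map to 20 Hz.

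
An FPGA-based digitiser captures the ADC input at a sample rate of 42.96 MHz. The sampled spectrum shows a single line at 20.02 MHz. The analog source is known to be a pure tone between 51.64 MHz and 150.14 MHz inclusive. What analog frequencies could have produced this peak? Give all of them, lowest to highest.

62.98 MHz, 65.9 MHz, 105.94 MHz, 108.86 MHz, 148.9 MHz

Frequencies that alias to 20.02 MHz are k·fs ± 20.02 MHz for integer k ≥ 0.
k=0: 20.02 MHz.
k=1: 22.94 MHz, 62.98 MHz.
k=2: 65.9 MHz, 105.94 MHz.
k=3: 108.86 MHz, 148.9 MHz.
k=4: 151.82 MHz, 191.86 MHz.
Within [51.64 MHz, 150.14 MHz]: 62.98 MHz, 65.9 MHz, 105.94 MHz, 108.86 MHz, 148.9 MHz.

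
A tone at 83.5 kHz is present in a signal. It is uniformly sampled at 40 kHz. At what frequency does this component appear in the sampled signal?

83.5 kHz mod fs = 3.5 kHz.
3.5 kHz ≤ fs/2 = 20 kHz, appears at 3.5 kHz.

3.5 kHz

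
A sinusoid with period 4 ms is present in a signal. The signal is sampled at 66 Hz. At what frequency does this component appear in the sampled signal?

T = 4 ms → f = 1/T = 250 Hz.
250 Hz mod fs = 52 Hz.
52 Hz > fs/2 = 33 Hz, folds to fs − 52 Hz = 14 Hz.

14 Hz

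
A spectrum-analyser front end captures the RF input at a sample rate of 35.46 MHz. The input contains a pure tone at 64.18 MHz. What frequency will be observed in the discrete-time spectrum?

6.74 MHz

64.18 MHz mod fs = 28.72 MHz.
28.72 MHz > fs/2 = 17.73 MHz, folds to fs − 28.72 MHz = 6.74 MHz.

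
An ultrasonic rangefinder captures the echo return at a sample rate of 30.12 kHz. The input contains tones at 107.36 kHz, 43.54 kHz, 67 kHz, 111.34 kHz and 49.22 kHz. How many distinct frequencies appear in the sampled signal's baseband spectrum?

fs/2 = 15.06 kHz.
107.36 kHz mod fs = 17 kHz.
17 kHz > fs/2 = 15.06 kHz, folds to fs − 17 kHz = 13.12 kHz.
43.54 kHz mod fs = 13.42 kHz.
13.42 kHz ≤ fs/2 = 15.06 kHz, appears at 13.42 kHz.
67 kHz mod fs = 6.76 kHz.
6.76 kHz ≤ fs/2 = 15.06 kHz, appears at 6.76 kHz.
111.34 kHz mod fs = 20.98 kHz.
20.98 kHz > fs/2 = 15.06 kHz, folds to fs − 20.98 kHz = 9.14 kHz.
49.22 kHz mod fs = 19.1 kHz.
19.1 kHz > fs/2 = 15.06 kHz, folds to fs − 19.1 kHz = 11.02 kHz.
Distinct values: {6.76 kHz, 9.14 kHz, 11.02 kHz, 13.12 kHz, 13.42 kHz} → 5.

5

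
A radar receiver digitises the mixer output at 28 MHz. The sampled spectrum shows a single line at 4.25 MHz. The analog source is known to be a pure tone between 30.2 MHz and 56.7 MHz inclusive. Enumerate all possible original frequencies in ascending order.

32.25 MHz, 51.75 MHz

Frequencies that alias to 4.25 MHz are k·fs ± 4.25 MHz for integer k ≥ 0.
k=0: 4.25 MHz.
k=1: 23.75 MHz, 32.25 MHz.
k=2: 51.75 MHz, 60.25 MHz.
k=3: 79.75 MHz, 88.25 MHz.
Within [30.2 MHz, 56.7 MHz]: 32.25 MHz, 51.75 MHz.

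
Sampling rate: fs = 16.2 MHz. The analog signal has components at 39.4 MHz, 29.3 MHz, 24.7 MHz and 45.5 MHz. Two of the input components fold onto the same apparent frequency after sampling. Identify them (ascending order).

fs/2 = 8.1 MHz.
39.4 MHz mod fs = 7 MHz.
7 MHz ≤ fs/2 = 8.1 MHz, appears at 7 MHz.
29.3 MHz mod fs = 13.1 MHz.
13.1 MHz > fs/2 = 8.1 MHz, folds to fs − 13.1 MHz = 3.1 MHz.
24.7 MHz mod fs = 8.5 MHz.
8.5 MHz > fs/2 = 8.1 MHz, folds to fs − 8.5 MHz = 7.7 MHz.
45.5 MHz mod fs = 13.1 MHz.
13.1 MHz > fs/2 = 8.1 MHz, folds to fs − 13.1 MHz = 3.1 MHz.
29.3 MHz and 45.5 MHz both map to 3.1 MHz.

29.3 MHz, 45.5 MHz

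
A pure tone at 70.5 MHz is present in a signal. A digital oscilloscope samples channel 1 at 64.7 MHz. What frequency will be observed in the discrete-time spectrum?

5.8 MHz

70.5 MHz mod fs = 5.8 MHz.
5.8 MHz ≤ fs/2 = 32.35 MHz, appears at 5.8 MHz.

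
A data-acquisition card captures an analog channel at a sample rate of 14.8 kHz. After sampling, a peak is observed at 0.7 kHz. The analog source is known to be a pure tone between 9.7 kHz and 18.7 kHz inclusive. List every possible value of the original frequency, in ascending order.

14.1 kHz, 15.5 kHz

Frequencies that alias to 0.7 kHz are k·fs ± 0.7 kHz for integer k ≥ 0.
k=0: 0.7 kHz.
k=1: 14.1 kHz, 15.5 kHz.
k=2: 28.9 kHz, 30.3 kHz.
Within [9.7 kHz, 18.7 kHz]: 14.1 kHz, 15.5 kHz.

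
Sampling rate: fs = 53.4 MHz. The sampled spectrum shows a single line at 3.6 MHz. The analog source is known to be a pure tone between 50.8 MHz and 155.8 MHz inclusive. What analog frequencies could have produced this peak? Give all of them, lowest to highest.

57 MHz, 103.2 MHz, 110.4 MHz

Frequencies that alias to 3.6 MHz are k·fs ± 3.6 MHz for integer k ≥ 0.
k=0: 3.6 MHz.
k=1: 49.8 MHz, 57 MHz.
k=2: 103.2 MHz, 110.4 MHz.
k=3: 156.6 MHz, 163.8 MHz.
Within [50.8 MHz, 155.8 MHz]: 57 MHz, 103.2 MHz, 110.4 MHz.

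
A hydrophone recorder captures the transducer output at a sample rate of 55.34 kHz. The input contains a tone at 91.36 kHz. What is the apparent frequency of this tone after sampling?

19.32 kHz

91.36 kHz mod fs = 36.02 kHz.
36.02 kHz > fs/2 = 27.67 kHz, folds to fs − 36.02 kHz = 19.32 kHz.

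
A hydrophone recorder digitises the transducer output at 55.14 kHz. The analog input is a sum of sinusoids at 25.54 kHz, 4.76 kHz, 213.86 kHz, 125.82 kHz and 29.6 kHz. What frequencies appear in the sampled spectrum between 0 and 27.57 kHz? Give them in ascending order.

fs/2 = 27.57 kHz.
25.54 kHz ≤ fs/2 = 27.57 kHz, passes unchanged.
4.76 kHz ≤ fs/2 = 27.57 kHz, passes unchanged.
213.86 kHz mod fs = 48.44 kHz.
48.44 kHz > fs/2 = 27.57 kHz, folds to fs − 48.44 kHz = 6.7 kHz.
125.82 kHz mod fs = 15.54 kHz.
15.54 kHz ≤ fs/2 = 27.57 kHz, appears at 15.54 kHz.
29.6 kHz > fs/2 = 27.57 kHz, folds to fs − 29.6 kHz = 25.54 kHz.
Distinct values: {4.76 kHz, 6.7 kHz, 15.54 kHz, 25.54 kHz}.

4.76 kHz, 6.7 kHz, 15.54 kHz, 25.54 kHz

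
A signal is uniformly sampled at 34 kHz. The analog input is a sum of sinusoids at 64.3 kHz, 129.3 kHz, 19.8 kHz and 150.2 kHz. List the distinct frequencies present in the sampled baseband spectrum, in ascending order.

fs/2 = 17 kHz.
64.3 kHz mod fs = 30.3 kHz.
30.3 kHz > fs/2 = 17 kHz, folds to fs − 30.3 kHz = 3.7 kHz.
129.3 kHz mod fs = 27.3 kHz.
27.3 kHz > fs/2 = 17 kHz, folds to fs − 27.3 kHz = 6.7 kHz.
19.8 kHz > fs/2 = 17 kHz, folds to fs − 19.8 kHz = 14.2 kHz.
150.2 kHz mod fs = 14.2 kHz.
14.2 kHz ≤ fs/2 = 17 kHz, appears at 14.2 kHz.
Distinct values: {3.7 kHz, 6.7 kHz, 14.2 kHz}.

3.7 kHz, 6.7 kHz, 14.2 kHz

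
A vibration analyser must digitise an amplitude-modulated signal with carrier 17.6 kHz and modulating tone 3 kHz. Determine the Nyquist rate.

AM sidebands sit at fc ± fm = 14.6 kHz and 20.6 kHz.
Highest-frequency component: 20.6 kHz.
Nyquist rate = 2 × 20.6 kHz = 41.2 kHz.

41.2 kHz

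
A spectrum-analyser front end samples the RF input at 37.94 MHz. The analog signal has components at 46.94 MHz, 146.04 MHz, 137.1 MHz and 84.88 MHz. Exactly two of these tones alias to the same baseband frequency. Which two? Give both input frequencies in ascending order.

fs/2 = 18.97 MHz.
46.94 MHz mod fs = 9 MHz.
9 MHz ≤ fs/2 = 18.97 MHz, appears at 9 MHz.
146.04 MHz mod fs = 32.22 MHz.
32.22 MHz > fs/2 = 18.97 MHz, folds to fs − 32.22 MHz = 5.72 MHz.
137.1 MHz mod fs = 23.28 MHz.
23.28 MHz > fs/2 = 18.97 MHz, folds to fs − 23.28 MHz = 14.66 MHz.
84.88 MHz mod fs = 9 MHz.
9 MHz ≤ fs/2 = 18.97 MHz, appears at 9 MHz.
46.94 MHz and 84.88 MHz both map to 9 MHz.

46.94 MHz, 84.88 MHz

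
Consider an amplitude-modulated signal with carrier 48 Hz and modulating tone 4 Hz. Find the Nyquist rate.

104 Hz

AM sidebands sit at fc ± fm = 44 Hz and 52 Hz.
Highest-frequency component: 52 Hz.
Nyquist rate = 2 × 52 Hz = 104 Hz.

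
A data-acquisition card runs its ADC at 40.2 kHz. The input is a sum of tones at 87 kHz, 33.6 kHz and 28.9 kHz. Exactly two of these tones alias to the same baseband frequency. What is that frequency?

6.6 kHz

fs/2 = 20.1 kHz.
87 kHz mod fs = 6.6 kHz.
6.6 kHz ≤ fs/2 = 20.1 kHz, appears at 6.6 kHz.
33.6 kHz > fs/2 = 20.1 kHz, folds to fs − 33.6 kHz = 6.6 kHz.
28.9 kHz > fs/2 = 20.1 kHz, folds to fs − 28.9 kHz = 11.3 kHz.
33.6 kHz and 87 kHz both map to 6.6 kHz.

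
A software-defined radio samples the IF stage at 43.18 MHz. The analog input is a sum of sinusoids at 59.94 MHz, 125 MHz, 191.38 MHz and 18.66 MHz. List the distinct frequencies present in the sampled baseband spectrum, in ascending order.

4.54 MHz, 16.76 MHz, 18.66 MHz

fs/2 = 21.59 MHz.
59.94 MHz mod fs = 16.76 MHz.
16.76 MHz ≤ fs/2 = 21.59 MHz, appears at 16.76 MHz.
125 MHz mod fs = 38.64 MHz.
38.64 MHz > fs/2 = 21.59 MHz, folds to fs − 38.64 MHz = 4.54 MHz.
191.38 MHz mod fs = 18.66 MHz.
18.66 MHz ≤ fs/2 = 21.59 MHz, appears at 18.66 MHz.
18.66 MHz ≤ fs/2 = 21.59 MHz, passes unchanged.
Distinct values: {4.54 MHz, 16.76 MHz, 18.66 MHz}.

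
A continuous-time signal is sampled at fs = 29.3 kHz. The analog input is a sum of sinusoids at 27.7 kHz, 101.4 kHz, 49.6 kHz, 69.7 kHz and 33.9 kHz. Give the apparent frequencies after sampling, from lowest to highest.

fs/2 = 14.65 kHz.
27.7 kHz > fs/2 = 14.65 kHz, folds to fs − 27.7 kHz = 1.6 kHz.
101.4 kHz mod fs = 13.5 kHz.
13.5 kHz ≤ fs/2 = 14.65 kHz, appears at 13.5 kHz.
49.6 kHz mod fs = 20.3 kHz.
20.3 kHz > fs/2 = 14.65 kHz, folds to fs − 20.3 kHz = 9 kHz.
69.7 kHz mod fs = 11.1 kHz.
11.1 kHz ≤ fs/2 = 14.65 kHz, appears at 11.1 kHz.
33.9 kHz mod fs = 4.6 kHz.
4.6 kHz ≤ fs/2 = 14.65 kHz, appears at 4.6 kHz.
Distinct values: {1.6 kHz, 4.6 kHz, 9 kHz, 11.1 kHz, 13.5 kHz}.

1.6 kHz, 4.6 kHz, 9 kHz, 11.1 kHz, 13.5 kHz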